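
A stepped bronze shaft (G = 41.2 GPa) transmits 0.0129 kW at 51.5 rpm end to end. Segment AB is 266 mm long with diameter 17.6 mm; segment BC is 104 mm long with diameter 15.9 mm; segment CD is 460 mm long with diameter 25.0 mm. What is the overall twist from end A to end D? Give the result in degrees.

0.189°

ω = 2π·51.5/60 = 5.393 rad/s, so T = P/ω = 0.0129×10³ / 5.393 = 2.392 N·m.
J_AB = π(0.0176)⁴/32 = 9.42×10^-9 m⁴; J_BC = π(0.0159)⁴/32 = 6.27×10^-9 m⁴; J_CD = π(0.0250)⁴/32 = 3.83×10^-8 m⁴.
θ = (T/G)·Σ L_i/J_i = (2.392/41.2×10⁹)·(0.266/9.42×10^-9 + 0.104/6.27×10^-9 + 0.460/3.83×10^-8) = 3.298×10^-3 rad.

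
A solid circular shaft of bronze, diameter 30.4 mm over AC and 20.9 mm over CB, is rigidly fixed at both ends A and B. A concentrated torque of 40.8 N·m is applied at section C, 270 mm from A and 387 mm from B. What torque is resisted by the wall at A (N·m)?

Compatibility: T_A·a/J_AC = T_B·b/J_CB with T_A + T_B = T₀.
J_AC = 8.38×10^-8 m⁴, J_CB = 1.87×10^-8 m⁴, so T_A = T₀·(J_AC/a)/((J_AC/a)+(J_CB/b)) = 35.30 N·m, T_B = 5.502 N·m.

35.3 N·m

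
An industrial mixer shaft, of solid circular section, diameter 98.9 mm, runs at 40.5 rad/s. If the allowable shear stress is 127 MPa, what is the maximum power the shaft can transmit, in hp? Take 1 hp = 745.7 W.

J = πd⁴/32 = π(0.0989)⁴/32 = 9.393×10^-6 m⁴.
T_max = τ_allow·J/r = 1.27×10^8 × 9.393×10^-6 / 0.0495 = 24120 N·m.
ω = 40.5 rad/s, so P_max = T_max·ω = 9.770×10^5 W.

1310 hp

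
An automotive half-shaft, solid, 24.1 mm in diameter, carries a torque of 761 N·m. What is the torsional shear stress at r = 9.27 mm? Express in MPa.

213 MPa

J = πd⁴/32 = π(0.0241)⁴/32 = 3.312×10^-8 m⁴.
Shear stress varies linearly with radius: τ = T·r/J = 761.0 × 0.00927 / 3.312×10^-8 = 2.130×10^8 Pa.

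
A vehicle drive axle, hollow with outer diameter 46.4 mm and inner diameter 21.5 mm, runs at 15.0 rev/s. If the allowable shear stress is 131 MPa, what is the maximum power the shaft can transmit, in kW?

J = π(d_o⁴ − d_i⁴)/32 = π(0.0464⁴ − 0.0215⁴)/32 = 4.341×10^-7 m⁴.
T_max = τ_allow·J/r = 1.31×10^8 × 4.341×10^-7 / 0.0232 = 2451 N·m.
ω = 2π·15.0 = 94.25 rad/s, so P_max = T_max·ω = 2.310×10^5 W.

231 kW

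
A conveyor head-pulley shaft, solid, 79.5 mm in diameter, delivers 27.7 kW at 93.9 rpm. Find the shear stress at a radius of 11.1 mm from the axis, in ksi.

ω = 2π·93.9/60 = 9.833 rad/s, so T = P/ω = 27.7×10³ / 9.833 = 2817 N·m.
J = πd⁴/32 = π(0.0795)⁴/32 = 3.922×10^-6 m⁴.
Shear stress varies linearly with radius: τ = T·r/J = 2817 × 0.0111 / 3.922×10^-6 = 7.973×10^6 Pa.

1.16 ksi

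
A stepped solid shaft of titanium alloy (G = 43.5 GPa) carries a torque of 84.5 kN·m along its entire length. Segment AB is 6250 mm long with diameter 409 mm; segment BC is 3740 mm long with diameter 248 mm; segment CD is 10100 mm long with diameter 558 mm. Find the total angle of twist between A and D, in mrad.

J_AB = π(0.409)⁴/32 = 2.75×10^-3 m⁴; J_BC = π(0.248)⁴/32 = 3.71×10^-4 m⁴; J_CD = π(0.558)⁴/32 = 9.52×10^-3 m⁴.
θ = (T/G)·Σ L_i/J_i = (84500/43.5×10⁹)·(6.25/2.75×10^-3 + 3.74/3.71×10^-4 + 10.1/9.52×10^-3) = 0.02604 rad.

26.0 mrad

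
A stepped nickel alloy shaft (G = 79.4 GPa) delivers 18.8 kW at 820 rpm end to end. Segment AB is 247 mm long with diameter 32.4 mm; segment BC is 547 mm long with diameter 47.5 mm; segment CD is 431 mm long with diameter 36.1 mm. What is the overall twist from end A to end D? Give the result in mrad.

16.4 mrad

ω = 2π·820/60 = 85.87 rad/s, so T = P/ω = 18.8×10³ / 85.87 = 218.9 N·m.
J_AB = π(0.0324)⁴/32 = 1.08×10^-7 m⁴; J_BC = π(0.0475)⁴/32 = 5.00×10^-7 m⁴; J_CD = π(0.0361)⁴/32 = 1.67×10^-7 m⁴.
θ = (T/G)·Σ L_i/J_i = (218.9/79.4×10⁹)·(0.247/1.08×10^-7 + 0.547/5.00×10^-7 + 0.431/1.67×10^-7) = 0.01644 rad.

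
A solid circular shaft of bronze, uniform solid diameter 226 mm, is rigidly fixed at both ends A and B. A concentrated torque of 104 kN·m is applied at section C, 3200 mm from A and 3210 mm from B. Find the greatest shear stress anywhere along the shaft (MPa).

With uniform GJ and both ends fixed, compatibility θ_AC = θ_CB gives T_A·a = T_B·b, together with T_A + T_B = T₀.
T_A = T₀·b/(a+b) = 104000·3210/6410 = 52080 N·m; T_B = 51920 N·m.
τ in each portion: τ_AC = 2.30×10^7 Pa, τ_CB = 2.29×10^7 Pa; maximum is in AC.
τ_max = T_AC·r/J = 52080·0.113/2.56×10^-4 = 2.298×10^7 Pa.

23.0 MPa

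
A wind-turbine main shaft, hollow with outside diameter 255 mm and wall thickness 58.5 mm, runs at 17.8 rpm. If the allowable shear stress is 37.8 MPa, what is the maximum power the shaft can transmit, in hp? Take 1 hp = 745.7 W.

J = π(d_o⁴ − d_i⁴)/32 = π(0.255⁴ − 0.138⁴)/32 = 3.795×10^-4 m⁴.
T_max = τ_allow·J/r = 3.78×10^7 × 3.795×10^-4 / 0.128 = 112500 N·m.
ω = 2π·17.8/60 = 1.864 rad/s, so P_max = T_max·ω = 2.097×10^5 W.

281 hp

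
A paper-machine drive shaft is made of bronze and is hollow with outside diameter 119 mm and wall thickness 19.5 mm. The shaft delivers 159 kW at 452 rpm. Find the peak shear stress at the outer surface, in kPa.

12800 kPa

ω = 2π·452/60 = 47.33 rad/s, so T = P/ω = 159×10³ / 47.33 = 3359 N·m.
J = π(d_o⁴ − d_i⁴)/32 = π(0.119⁴ − 0.0800⁴)/32 = 1.567×10^-5 m⁴.
τ_max = T·r/J = 3359 × 0.0595 / 1.567×10^-5 = 1.276×10^7 Pa.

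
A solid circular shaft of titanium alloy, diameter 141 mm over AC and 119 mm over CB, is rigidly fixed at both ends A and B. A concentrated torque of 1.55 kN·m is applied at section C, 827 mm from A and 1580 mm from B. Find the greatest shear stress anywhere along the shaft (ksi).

Compatibility: T_A·a/J_AC = T_B·b/J_CB with T_A + T_B = T₀.
J_AC = 3.88×10^-5 m⁴, J_CB = 1.97×10^-5 m⁴, so T_A = T₀·(J_AC/a)/((J_AC/a)+(J_CB/b)) = 1225 N·m, T_B = 325.2 N·m.
τ in each portion: τ_AC = 2.23×10^6 Pa, τ_CB = 9.83×10^5 Pa; maximum is in AC.
τ_max = T_AC·r/J = 1225·0.0705/3.88×10^-5 = 2.225×10^6 Pa.

0.323 ksi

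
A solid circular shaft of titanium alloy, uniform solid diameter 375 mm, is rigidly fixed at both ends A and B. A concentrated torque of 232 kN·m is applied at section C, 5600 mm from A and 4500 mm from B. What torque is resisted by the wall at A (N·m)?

With uniform GJ and both ends fixed, compatibility θ_AC = θ_CB gives T_A·a = T_B·b, together with T_A + T_B = T₀.
T_A = T₀·b/(a+b) = 232000·4500/10100 = 103400 N·m; T_B = 128600 N·m.

103000 N·m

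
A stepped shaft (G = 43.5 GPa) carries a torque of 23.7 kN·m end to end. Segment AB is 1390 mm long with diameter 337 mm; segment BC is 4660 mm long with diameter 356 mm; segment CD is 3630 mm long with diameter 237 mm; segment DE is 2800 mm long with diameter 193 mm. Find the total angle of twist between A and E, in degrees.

1.13°

J_AB = π(0.337)⁴/32 = 1.27×10^-3 m⁴; J_BC = π(0.356)⁴/32 = 1.58×10^-3 m⁴; J_CD = π(0.237)⁴/32 = 3.10×10^-4 m⁴; J_DE = π(0.193)⁴/32 = 1.36×10^-4 m⁴.
θ = (T/G)·Σ L_i/J_i = (23700/43.5×10⁹)·(1.39/1.27×10^-3 + 4.66/1.58×10^-3 + 3.63/3.10×10^-4 + 2.80/1.36×10^-4) = 0.01979 rad.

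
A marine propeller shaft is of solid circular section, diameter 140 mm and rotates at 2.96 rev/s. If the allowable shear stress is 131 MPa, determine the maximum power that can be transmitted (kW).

J = πd⁴/32 = π(0.140)⁴/32 = 3.771×10^-5 m⁴.
T_max = τ_allow·J/r = 1.31×10^8 × 3.771×10^-5 / 0.0700 = 70580 N·m.
ω = 2π·2.96 = 18.60 rad/s, so P_max = T_max·ω = 1.313×10^6 W.

1310 kW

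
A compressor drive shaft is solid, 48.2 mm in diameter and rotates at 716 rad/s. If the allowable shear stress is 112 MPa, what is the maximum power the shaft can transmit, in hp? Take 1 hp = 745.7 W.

J = πd⁴/32 = π(0.0482)⁴/32 = 5.299×10^-7 m⁴.
T_max = τ_allow·J/r = 1.12×10^8 × 5.299×10^-7 / 0.0241 = 2463 N·m.
ω = 716 rad/s, so P_max = T_max·ω = 1.763×10^6 W.

2360 hp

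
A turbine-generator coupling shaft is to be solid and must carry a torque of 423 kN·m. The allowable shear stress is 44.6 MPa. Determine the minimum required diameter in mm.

For a solid shaft τ_max = 16T/(πd³), so d = (16T/(π τ_allow))^(1/3) = (16·423000/(π·4.46×10^7))^(1/3) = 0.3642 m.

364 mm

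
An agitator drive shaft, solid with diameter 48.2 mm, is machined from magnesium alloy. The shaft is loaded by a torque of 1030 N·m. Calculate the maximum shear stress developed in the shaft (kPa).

46800 kPa

J = πd⁴/32 = π(0.0482)⁴/32 = 5.299×10^-7 m⁴.
τ_max = T·r/J = 1030 × 0.0241 / 5.299×10^-7 = 4.685×10^7 Pa.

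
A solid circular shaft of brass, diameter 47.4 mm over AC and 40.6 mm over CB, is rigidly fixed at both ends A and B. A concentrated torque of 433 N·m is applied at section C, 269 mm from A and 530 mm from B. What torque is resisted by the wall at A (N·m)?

340 N·m

Compatibility: T_A·a/J_AC = T_B·b/J_CB with T_A + T_B = T₀.
J_AC = 4.96×10^-7 m⁴, J_CB = 2.67×10^-7 m⁴, so T_A = T₀·(J_AC/a)/((J_AC/a)+(J_CB/b)) = 340.1 N·m, T_B = 92.91 N·m.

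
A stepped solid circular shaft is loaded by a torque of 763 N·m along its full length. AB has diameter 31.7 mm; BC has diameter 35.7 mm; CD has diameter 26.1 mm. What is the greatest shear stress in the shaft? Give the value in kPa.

Under the same torque, τ_max = 16T/(πd³) is largest where d is smallest — segment CD (d = 26.1 mm).
τ_max = 16·763.0/(π·(0.0261)³) = 2.186×10^8 Pa.

219000 kPa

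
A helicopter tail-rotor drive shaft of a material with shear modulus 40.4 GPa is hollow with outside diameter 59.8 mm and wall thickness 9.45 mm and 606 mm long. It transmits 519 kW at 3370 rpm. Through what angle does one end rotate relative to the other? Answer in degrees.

ω = 2π·3370/60 = 352.9 rad/s, so T = P/ω = 519×10³ / 352.9 = 1471 N·m.
J = π(d_o⁴ − d_i⁴)/32 = π(0.0598⁴ − 0.0409⁴)/32 = 9.807×10^-7 m⁴.
θ = T·L/(G·J) = 1471 × 0.606 / (40.4×10⁹ × 9.807×10^-7) = 0.02249 rad.

1.29°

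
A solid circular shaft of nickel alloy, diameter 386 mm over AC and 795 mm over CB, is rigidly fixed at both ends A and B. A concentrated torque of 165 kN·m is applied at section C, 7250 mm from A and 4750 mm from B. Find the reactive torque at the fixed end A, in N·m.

Compatibility: T_A·a/J_AC = T_B·b/J_CB with T_A + T_B = T₀.
J_AC = 2.18×10^-3 m⁴, J_CB = 0.0392 m⁴, so T_A = T₀·(J_AC/a)/((J_AC/a)+(J_CB/b)) = 5797 N·m, T_B = 159200 N·m.

5800 N·m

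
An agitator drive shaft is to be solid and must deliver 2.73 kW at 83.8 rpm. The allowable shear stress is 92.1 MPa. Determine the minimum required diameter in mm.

ω = 2π·83.8/60 = 8.776 rad/s, so T = P/ω = 2.73×10³ / 8.776 = 311.1 N·m.
For a solid shaft τ_max = 16T/(πd³), so d = (16T/(π τ_allow))^(1/3) = (16·311.1/(π·9.21×10^7))^(1/3) = 0.02581 m.

25.8 mm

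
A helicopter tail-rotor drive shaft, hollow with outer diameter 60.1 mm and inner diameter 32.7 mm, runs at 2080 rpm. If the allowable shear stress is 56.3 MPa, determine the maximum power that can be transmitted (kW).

477 kW

J = π(d_o⁴ − d_i⁴)/32 = π(0.0601⁴ − 0.0327⁴)/32 = 1.169×10^-6 m⁴.
T_max = τ_allow·J/r = 5.63×10^7 × 1.169×10^-6 / 0.0301 = 2189 N·m.
ω = 2π·2080/60 = 217.8 rad/s, so P_max = T_max·ω = 4.769×10^5 W.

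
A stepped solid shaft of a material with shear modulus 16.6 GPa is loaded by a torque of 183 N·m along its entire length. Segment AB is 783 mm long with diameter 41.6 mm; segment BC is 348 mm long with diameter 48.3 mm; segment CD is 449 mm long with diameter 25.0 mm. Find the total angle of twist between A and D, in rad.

0.166 rad

J_AB = π(0.0416)⁴/32 = 2.94×10^-7 m⁴; J_BC = π(0.0483)⁴/32 = 5.34×10^-7 m⁴; J_CD = π(0.0250)⁴/32 = 3.83×10^-8 m⁴.
θ = (T/G)·Σ L_i/J_i = (183.0/16.6×10⁹)·(0.783/2.94×10^-7 + 0.348/5.34×10^-7 + 0.449/3.83×10^-8) = 0.1656 rad.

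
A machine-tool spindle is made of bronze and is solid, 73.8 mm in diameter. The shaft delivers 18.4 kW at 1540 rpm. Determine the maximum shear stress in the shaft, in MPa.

ω = 2π·1540/60 = 161.3 rad/s, so T = P/ω = 18.4×10³ / 161.3 = 114.1 N·m.
J = πd⁴/32 = π(0.0738)⁴/32 = 2.912×10^-6 m⁴.
τ_max = T·r/J = 114.1 × 0.0369 / 2.912×10^-6 = 1.446×10^6 Pa.

1.45 MPa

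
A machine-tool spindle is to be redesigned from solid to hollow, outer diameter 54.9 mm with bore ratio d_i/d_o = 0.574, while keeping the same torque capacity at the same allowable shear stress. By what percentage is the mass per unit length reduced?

Equal τ_max and T ⇒ the solid shaft needs d_s³ = d_o³(1−k⁴), so d_s = 54.9·(1−0.574⁴)^(1/3) = 52.84 mm.
Area ratio A_h/A_s = d_o²(1−k²)/d_s² = (1−k²)/(1−k⁴)^(2/3) = 0.7239.
Mass saving = 1 − 0.7239 = 27.6 %.

27.6 %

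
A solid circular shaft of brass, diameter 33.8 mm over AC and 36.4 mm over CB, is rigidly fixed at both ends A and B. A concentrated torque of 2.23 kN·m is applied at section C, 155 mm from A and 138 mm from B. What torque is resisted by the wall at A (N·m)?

888 N·m

Compatibility: T_A·a/J_AC = T_B·b/J_CB with T_A + T_B = T₀.
J_AC = 1.28×10^-7 m⁴, J_CB = 1.72×10^-7 m⁴, so T_A = T₀·(J_AC/a)/((J_AC/a)+(J_CB/b)) = 888.2 N·m, T_B = 1342 N·m.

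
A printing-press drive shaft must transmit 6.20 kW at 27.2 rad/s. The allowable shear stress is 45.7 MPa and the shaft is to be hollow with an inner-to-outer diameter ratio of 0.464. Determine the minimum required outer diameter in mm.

ω = 27.2 rad/s, so T = P/ω = 6.20×10³ / 27.20 = 227.9 N·m.
For a hollow shaft with d_i/d_o = 0.464: τ_max = 16T/(π d_o³ (1−k⁴)), so d_o = [16T/(π τ_allow (1−k⁴))]^(1/3) = [16·227.9/(π·4.57×10^7·0.9536)]^(1/3) = 0.02987 m.

29.9 mm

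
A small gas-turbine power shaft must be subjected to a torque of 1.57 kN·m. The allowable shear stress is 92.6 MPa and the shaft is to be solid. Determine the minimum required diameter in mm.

44.2 mm

For a solid shaft τ_max = 16T/(πd³), so d = (16T/(π τ_allow))^(1/3) = (16·1570/(π·9.26×10^7))^(1/3) = 0.04420 m.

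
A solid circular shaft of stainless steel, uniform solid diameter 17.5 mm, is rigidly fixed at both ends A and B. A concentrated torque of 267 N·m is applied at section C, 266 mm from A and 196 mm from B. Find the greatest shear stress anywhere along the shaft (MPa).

With uniform GJ and both ends fixed, compatibility θ_AC = θ_CB gives T_A·a = T_B·b, together with T_A + T_B = T₀.
T_A = T₀·b/(a+b) = 267.0·196/462.0 = 113.3 N·m; T_B = 153.7 N·m.
τ in each portion: τ_AC = 1.08×10^8 Pa, τ_CB = 1.46×10^8 Pa; maximum is in CB.
τ_max = T_CB·r/J = 153.7·0.00875/9.21×10^-9 = 1.461×10^8 Pa.

146 MPa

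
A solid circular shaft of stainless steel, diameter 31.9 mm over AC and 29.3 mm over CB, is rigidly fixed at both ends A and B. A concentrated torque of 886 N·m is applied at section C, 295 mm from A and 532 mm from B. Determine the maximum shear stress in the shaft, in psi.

14500 psi

Compatibility: T_A·a/J_AC = T_B·b/J_CB with T_A + T_B = T₀.
J_AC = 1.02×10^-7 m⁴, J_CB = 7.24×10^-8 m⁴, so T_A = T₀·(J_AC/a)/((J_AC/a)+(J_CB/b)) = 635.3 N·m, T_B = 250.7 N·m.
τ in each portion: τ_AC = 9.97×10^7 Pa, τ_CB = 5.08×10^7 Pa; maximum is in AC.
τ_max = T_AC·r/J = 635.3·0.0159/1.02×10^-7 = 9.967×10^7 Pa.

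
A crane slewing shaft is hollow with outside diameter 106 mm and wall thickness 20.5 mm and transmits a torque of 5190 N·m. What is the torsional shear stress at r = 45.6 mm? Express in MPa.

J = π(d_o⁴ − d_i⁴)/32 = π(0.106⁴ − 0.0650⁴)/32 = 1.064×10^-5 m⁴.
Shear stress varies linearly with radius: τ = T·r/J = 5190 × 0.0456 / 1.064×10^-5 = 2.224×10^7 Pa.

22.2 MPa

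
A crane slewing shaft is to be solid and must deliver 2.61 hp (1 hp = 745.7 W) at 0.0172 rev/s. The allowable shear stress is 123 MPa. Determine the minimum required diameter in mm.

90.7 mm

ω = 2π·0.0172 = 0.1081 rad/s, so T = P/ω = 2.61×745.7 / 0.1081 = 18010 N·m.
For a solid shaft τ_max = 16T/(πd³), so d = (16T/(π τ_allow))^(1/3) = (16·18010/(π·1.23×10^8))^(1/3) = 0.09068 m.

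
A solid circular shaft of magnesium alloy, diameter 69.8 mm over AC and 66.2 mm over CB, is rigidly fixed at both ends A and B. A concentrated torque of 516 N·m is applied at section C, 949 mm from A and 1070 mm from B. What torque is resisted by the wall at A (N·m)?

Compatibility: T_A·a/J_AC = T_B·b/J_CB with T_A + T_B = T₀.
J_AC = 2.33×10^-6 m⁴, J_CB = 1.89×10^-6 m⁴, so T_A = T₀·(J_AC/a)/((J_AC/a)+(J_CB/b)) = 300.4 N·m, T_B = 215.6 N·m.

300 N·m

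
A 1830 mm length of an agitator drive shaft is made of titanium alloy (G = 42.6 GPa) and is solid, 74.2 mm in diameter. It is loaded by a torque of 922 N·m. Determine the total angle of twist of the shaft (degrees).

J = πd⁴/32 = π(0.0742)⁴/32 = 2.976×10^-6 m⁴.
θ = T·L/(G·J) = 922.0 × 1.83 / (42.6×10⁹ × 2.976×10^-6) = 0.01331 rad.

0.763°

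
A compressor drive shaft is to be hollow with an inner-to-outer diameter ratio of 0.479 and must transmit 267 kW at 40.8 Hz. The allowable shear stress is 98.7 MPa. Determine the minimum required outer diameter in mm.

38.4 mm

ω = 2π·40.8 = 256.4 rad/s, so T = P/ω = 267×10³ / 256.4 = 1042 N·m.
For a hollow shaft with d_i/d_o = 0.479: τ_max = 16T/(π d_o³ (1−k⁴)), so d_o = [16T/(π τ_allow (1−k⁴))]^(1/3) = [16·1042/(π·9.87×10^7·0.9474)]^(1/3) = 0.03842 m.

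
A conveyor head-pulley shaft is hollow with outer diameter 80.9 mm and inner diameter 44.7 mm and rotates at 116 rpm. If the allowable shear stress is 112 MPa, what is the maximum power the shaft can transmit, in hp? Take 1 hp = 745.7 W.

J = π(d_o⁴ − d_i⁴)/32 = π(0.0809⁴ − 0.0447⁴)/32 = 3.813×10^-6 m⁴.
T_max = τ_allow·J/r = 1.12×10^8 × 3.813×10^-6 / 0.0404 = 10560 N·m.
ω = 2π·116/60 = 12.15 rad/s, so P_max = T_max·ω = 1.283×10^5 W.

172 hp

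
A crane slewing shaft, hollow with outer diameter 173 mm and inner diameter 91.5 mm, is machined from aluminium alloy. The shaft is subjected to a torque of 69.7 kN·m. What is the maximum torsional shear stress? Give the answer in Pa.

J = π(d_o⁴ − d_i⁴)/32 = π(0.173⁴ − 0.0915⁴)/32 = 8.106×10^-5 m⁴.
τ_max = T·r/J = 69700 × 0.0865 / 8.106×10^-5 = 7.438×10^7 Pa.

7.44e7 Pa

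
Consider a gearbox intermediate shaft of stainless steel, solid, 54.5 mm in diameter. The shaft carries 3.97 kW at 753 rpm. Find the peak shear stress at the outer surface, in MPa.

ω = 2π·753/60 = 78.85 rad/s, so T = P/ω = 3.97×10³ / 78.85 = 50.35 N·m.
J = πd⁴/32 = π(0.0545)⁴/32 = 8.661×10^-7 m⁴.
τ_max = T·r/J = 50.35 × 0.0272 / 8.661×10^-7 = 1.584×10^6 Pa.

1.58 MPa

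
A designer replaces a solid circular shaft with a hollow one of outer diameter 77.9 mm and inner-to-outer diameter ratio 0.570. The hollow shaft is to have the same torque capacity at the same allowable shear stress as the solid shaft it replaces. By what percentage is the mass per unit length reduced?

27.3 %

Equal τ_max and T ⇒ the solid shaft needs d_s³ = d_o³(1−k⁴), so d_s = 77.9·(1−0.570⁴)^(1/3) = 75.06 mm.
Area ratio A_h/A_s = d_o²(1−k²)/d_s² = (1−k²)/(1−k⁴)^(2/3) = 0.7272.
Mass saving = 1 − 0.7272 = 27.3 %.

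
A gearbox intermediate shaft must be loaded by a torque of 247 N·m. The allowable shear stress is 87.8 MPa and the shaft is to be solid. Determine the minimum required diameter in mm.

For a solid shaft τ_max = 16T/(πd³), so d = (16T/(π τ_allow))^(1/3) = (16·247.0/(π·8.78×10^7))^(1/3) = 0.02429 m.

24.3 mm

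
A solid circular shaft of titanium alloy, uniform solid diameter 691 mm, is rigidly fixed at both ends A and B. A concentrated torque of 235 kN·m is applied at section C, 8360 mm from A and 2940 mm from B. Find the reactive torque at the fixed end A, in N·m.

61100 N·m

With uniform GJ and both ends fixed, compatibility θ_AC = θ_CB gives T_A·a = T_B·b, together with T_A + T_B = T₀.
T_A = T₀·b/(a+b) = 235000·2940/11300 = 61140 N·m; T_B = 173900 N·m.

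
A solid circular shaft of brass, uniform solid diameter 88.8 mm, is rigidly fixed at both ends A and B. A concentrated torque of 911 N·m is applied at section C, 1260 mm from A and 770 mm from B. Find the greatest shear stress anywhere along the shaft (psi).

With uniform GJ and both ends fixed, compatibility θ_AC = θ_CB gives T_A·a = T_B·b, together with T_A + T_B = T₀.
T_A = T₀·b/(a+b) = 911.0·770/2030 = 345.6 N·m; T_B = 565.4 N·m.
τ in each portion: τ_AC = 2.51×10^6 Pa, τ_CB = 4.11×10^6 Pa; maximum is in CB.
τ_max = T_CB·r/J = 565.4·0.0444/6.10×10^-6 = 4.113×10^6 Pa.

596 psi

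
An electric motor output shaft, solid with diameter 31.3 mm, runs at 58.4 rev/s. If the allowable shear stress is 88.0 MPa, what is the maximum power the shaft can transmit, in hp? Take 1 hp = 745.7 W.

J = πd⁴/32 = π(0.0313)⁴/32 = 9.423×10^-8 m⁴.
T_max = τ_allow·J/r = 8.80×10^7 × 9.423×10^-8 / 0.0157 = 529.8 N·m.
ω = 2π·58.4 = 366.9 rad/s, so P_max = T_max·ω = 1.944×10^5 W.

261 hp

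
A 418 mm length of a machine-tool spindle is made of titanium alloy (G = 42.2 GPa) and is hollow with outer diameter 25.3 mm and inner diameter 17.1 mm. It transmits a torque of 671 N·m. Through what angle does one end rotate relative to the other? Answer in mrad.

209 mrad

J = π(d_o⁴ − d_i⁴)/32 = π(0.0253⁴ − 0.0171⁴)/32 = 3.183×10^-8 m⁴.
θ = T·L/(G·J) = 671.0 × 0.418 / (42.2×10⁹ × 3.183×10^-8) = 0.2088 rad.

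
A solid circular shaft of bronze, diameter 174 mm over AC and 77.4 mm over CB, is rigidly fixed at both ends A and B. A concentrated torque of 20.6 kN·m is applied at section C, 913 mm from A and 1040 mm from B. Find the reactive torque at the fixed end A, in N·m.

Compatibility: T_A·a/J_AC = T_B·b/J_CB with T_A + T_B = T₀.
J_AC = 9.00×10^-5 m⁴, J_CB = 3.52×10^-6 m⁴, so T_A = T₀·(J_AC/a)/((J_AC/a)+(J_CB/b)) = 19920 N·m, T_B = 684.5 N·m.

19900 N·m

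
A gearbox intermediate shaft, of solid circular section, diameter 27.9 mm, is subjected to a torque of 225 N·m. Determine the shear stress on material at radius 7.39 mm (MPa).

J = πd⁴/32 = π(0.0279)⁴/32 = 5.949×10^-8 m⁴.
Shear stress varies linearly with radius: τ = T·r/J = 225.0 × 0.00739 / 5.949×10^-8 = 2.795×10^7 Pa.

28.0 MPa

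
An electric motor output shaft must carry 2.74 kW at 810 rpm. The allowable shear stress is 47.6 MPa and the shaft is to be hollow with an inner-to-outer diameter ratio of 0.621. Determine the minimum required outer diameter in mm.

16.0 mm

ω = 2π·810/60 = 84.82 rad/s, so T = P/ω = 2.74×10³ / 84.82 = 32.30 N·m.
For a hollow shaft with d_i/d_o = 0.621: τ_max = 16T/(π d_o³ (1−k⁴)), so d_o = [16T/(π τ_allow (1−k⁴))]^(1/3) = [16·32.30/(π·4.76×10^7·0.8513)]^(1/3) = 0.01595 m.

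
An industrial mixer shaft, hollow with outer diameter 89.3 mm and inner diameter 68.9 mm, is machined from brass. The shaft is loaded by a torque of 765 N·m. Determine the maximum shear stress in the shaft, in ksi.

J = π(d_o⁴ − d_i⁴)/32 = π(0.0893⁴ − 0.0689⁴)/32 = 4.031×10^-6 m⁴.
τ_max = T·r/J = 765.0 × 0.0446 / 4.031×10^-6 = 8.474×10^6 Pa.

1.23 ksi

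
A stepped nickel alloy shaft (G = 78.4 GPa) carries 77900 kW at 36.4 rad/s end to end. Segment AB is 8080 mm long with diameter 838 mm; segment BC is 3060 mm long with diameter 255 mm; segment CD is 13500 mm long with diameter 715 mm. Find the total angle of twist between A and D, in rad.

0.220 rad

ω = 36.4 rad/s, so T = P/ω = 77900×10³ / 36.40 = 2.140e6 N·m.
J_AB = π(0.838)⁴/32 = 0.0484 m⁴; J_BC = π(0.255)⁴/32 = 4.15×10^-4 m⁴; J_CD = π(0.715)⁴/32 = 0.0257 m⁴.
θ = (T/G)·Σ L_i/J_i = (2.140e6/78.4×10⁹)·(8.08/0.0484 + 3.06/4.15×10^-4 + 13.5/0.0257) = 0.2201 rad.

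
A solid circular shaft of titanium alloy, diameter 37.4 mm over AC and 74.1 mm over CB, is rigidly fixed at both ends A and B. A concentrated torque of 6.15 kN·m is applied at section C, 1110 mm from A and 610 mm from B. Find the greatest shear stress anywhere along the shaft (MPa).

74.3 MPa

Compatibility: T_A·a/J_AC = T_B·b/J_CB with T_A + T_B = T₀.
J_AC = 1.92×10^-7 m⁴, J_CB = 2.96×10^-6 m⁴, so T_A = T₀·(J_AC/a)/((J_AC/a)+(J_CB/b)) = 211.8 N·m, T_B = 5938 N·m.
τ in each portion: τ_AC = 2.06×10^7 Pa, τ_CB = 7.43×10^7 Pa; maximum is in CB.
τ_max = T_CB·r/J = 5938·0.0370/2.96×10^-6 = 7.433×10^7 Pa.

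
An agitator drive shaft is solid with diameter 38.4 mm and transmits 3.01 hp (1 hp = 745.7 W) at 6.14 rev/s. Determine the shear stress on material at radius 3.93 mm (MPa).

ω = 2π·6.14 = 38.58 rad/s, so T = P/ω = 3.01×745.7 / 38.58 = 58.18 N·m.
J = πd⁴/32 = π(0.0384)⁴/32 = 2.135×10^-7 m⁴.
Shear stress varies linearly with radius: τ = T·r/J = 58.18 × 0.00393 / 2.135×10^-7 = 1.071×10^6 Pa.

1.07 MPa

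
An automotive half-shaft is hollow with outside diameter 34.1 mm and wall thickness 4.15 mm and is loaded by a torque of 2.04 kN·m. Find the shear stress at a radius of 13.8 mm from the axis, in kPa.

J = π(d_o⁴ − d_i⁴)/32 = π(0.0341⁴ − 0.0258⁴)/32 = 8.925×10^-8 m⁴.
Shear stress varies linearly with radius: τ = T·r/J = 2040 × 0.0138 / 8.925×10^-8 = 3.154×10^8 Pa.

315000 kPa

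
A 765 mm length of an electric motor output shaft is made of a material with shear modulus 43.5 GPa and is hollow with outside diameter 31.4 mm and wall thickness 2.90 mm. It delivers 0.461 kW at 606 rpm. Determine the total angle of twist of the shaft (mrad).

ω = 2π·606/60 = 63.46 rad/s, so T = P/ω = 0.461×10³ / 63.46 = 7.264 N·m.
J = π(d_o⁴ − d_i⁴)/32 = π(0.0314⁴ − 0.0256⁴)/32 = 5.327×10^-8 m⁴.
θ = T·L/(G·J) = 7.264 × 0.765 / (43.5×10⁹ × 5.327×10^-8) = 2.398×10^-3 rad.

2.40 mrad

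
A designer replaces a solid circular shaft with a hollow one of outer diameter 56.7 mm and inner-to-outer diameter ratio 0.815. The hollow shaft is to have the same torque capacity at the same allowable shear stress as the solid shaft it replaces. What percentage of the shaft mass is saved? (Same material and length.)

Equal τ_max and T ⇒ the solid shaft needs d_s³ = d_o³(1−k⁴), so d_s = 56.7·(1−0.815⁴)^(1/3) = 46.70 mm.
Area ratio A_h/A_s = d_o²(1−k²)/d_s² = (1−k²)/(1−k⁴)^(2/3) = 0.4949.
Mass saving = 1 − 0.4949 = 50.5 %.

50.5 %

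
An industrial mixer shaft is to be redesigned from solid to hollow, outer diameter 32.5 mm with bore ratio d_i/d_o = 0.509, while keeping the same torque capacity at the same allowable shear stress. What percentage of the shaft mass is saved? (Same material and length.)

22.4 %

Equal τ_max and T ⇒ the solid shaft needs d_s³ = d_o³(1−k⁴), so d_s = 32.5·(1−0.509⁴)^(1/3) = 31.76 mm.
Area ratio A_h/A_s = d_o²(1−k²)/d_s² = (1−k²)/(1−k⁴)^(2/3) = 0.7760.
Mass saving = 1 − 0.7760 = 22.4 %.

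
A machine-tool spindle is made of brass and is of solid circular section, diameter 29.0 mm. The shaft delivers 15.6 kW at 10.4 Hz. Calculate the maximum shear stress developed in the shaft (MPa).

49.9 MPa

ω = 2π·10.4 = 65.35 rad/s, so T = P/ω = 15.6×10³ / 65.35 = 238.7 N·m.
J = πd⁴/32 = π(0.0290)⁴/32 = 6.944×10^-8 m⁴.
τ_max = T·r/J = 238.7 × 0.0145 / 6.944×10^-8 = 4.985×10^7 Pa.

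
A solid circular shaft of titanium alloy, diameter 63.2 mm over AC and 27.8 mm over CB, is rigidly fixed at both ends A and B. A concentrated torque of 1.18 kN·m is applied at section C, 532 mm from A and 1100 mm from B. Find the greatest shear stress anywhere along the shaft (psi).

Compatibility: T_A·a/J_AC = T_B·b/J_CB with T_A + T_B = T₀.
J_AC = 1.57×10^-6 m⁴, J_CB = 5.86×10^-8 m⁴, so T_A = T₀·(J_AC/a)/((J_AC/a)+(J_CB/b)) = 1159 N·m, T_B = 20.99 N·m.
τ in each portion: τ_AC = 2.34×10^7 Pa, τ_CB = 4.97×10^6 Pa; maximum is in AC.
τ_max = T_AC·r/J = 1159·0.0316/1.57×10^-6 = 2.338×10^7 Pa.

3390 psi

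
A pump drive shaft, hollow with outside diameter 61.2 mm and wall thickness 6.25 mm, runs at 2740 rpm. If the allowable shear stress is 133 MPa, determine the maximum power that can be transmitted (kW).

J = π(d_o⁴ − d_i⁴)/32 = π(0.0612⁴ − 0.0487⁴)/32 = 8.250×10^-7 m⁴.
T_max = τ_allow·J/r = 1.33×10^8 × 8.250×10^-7 / 0.0306 = 3586 N·m.
ω = 2π·2740/60 = 286.9 rad/s, so P_max = T_max·ω = 1.029×10^6 W.

1030 kW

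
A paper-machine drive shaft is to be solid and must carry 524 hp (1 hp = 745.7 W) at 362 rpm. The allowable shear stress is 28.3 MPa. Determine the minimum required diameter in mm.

ω = 2π·362/60 = 37.91 rad/s, so T = P/ω = 524×745.7 / 37.91 = 10310 N·m.
For a solid shaft τ_max = 16T/(πd³), so d = (16T/(π τ_allow))^(1/3) = (16·10310/(π·2.83×10^7))^(1/3) = 0.1229 m.

123 mm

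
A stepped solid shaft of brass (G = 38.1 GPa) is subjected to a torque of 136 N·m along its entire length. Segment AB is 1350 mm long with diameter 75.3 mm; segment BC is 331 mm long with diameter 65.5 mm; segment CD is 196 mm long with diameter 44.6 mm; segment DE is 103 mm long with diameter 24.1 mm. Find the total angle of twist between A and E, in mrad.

15.1 mrad

J_AB = π(0.0753)⁴/32 = 3.16×10^-6 m⁴; J_BC = π(0.0655)⁴/32 = 1.81×10^-6 m⁴; J_CD = π(0.0446)⁴/32 = 3.88×10^-7 m⁴; J_DE = π(0.0241)⁴/32 = 3.31×10^-8 m⁴.
θ = (T/G)·Σ L_i/J_i = (136.0/38.1×10⁹)·(1.35/3.16×10^-6 + 0.331/1.81×10^-6 + 0.196/3.88×10^-7 + 0.103/3.31×10^-8) = 0.01508 rad.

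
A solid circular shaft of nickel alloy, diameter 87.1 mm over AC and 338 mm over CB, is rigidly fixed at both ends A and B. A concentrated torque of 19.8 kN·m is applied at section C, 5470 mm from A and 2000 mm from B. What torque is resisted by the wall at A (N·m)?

31.9 N·m

Compatibility: T_A·a/J_AC = T_B·b/J_CB with T_A + T_B = T₀.
J_AC = 5.65×10^-6 m⁴, J_CB = 1.28×10^-3 m⁴, so T_A = T₀·(J_AC/a)/((J_AC/a)+(J_CB/b)) = 31.87 N·m, T_B = 19770 N·m.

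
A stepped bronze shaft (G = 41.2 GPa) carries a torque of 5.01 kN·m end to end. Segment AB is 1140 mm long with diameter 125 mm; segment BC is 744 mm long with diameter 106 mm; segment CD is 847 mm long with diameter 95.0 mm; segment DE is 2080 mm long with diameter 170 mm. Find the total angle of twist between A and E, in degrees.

J_AB = π(0.125)⁴/32 = 2.40×10^-5 m⁴; J_BC = π(0.106)⁴/32 = 1.24×10^-5 m⁴; J_CD = π(0.0950)⁴/32 = 8.00×10^-6 m⁴; J_DE = π(0.170)⁴/32 = 8.20×10^-5 m⁴.
θ = (T/G)·Σ L_i/J_i = (5010/41.2×10⁹)·(1.14/2.40×10^-5 + 0.744/1.24×10^-5 + 0.847/8.00×10^-6 + 2.08/8.20×10^-5) = 0.02905 rad.

1.66°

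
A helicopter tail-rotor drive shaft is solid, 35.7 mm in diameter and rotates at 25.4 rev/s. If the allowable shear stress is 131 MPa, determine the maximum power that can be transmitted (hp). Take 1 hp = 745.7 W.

250 hp

J = πd⁴/32 = π(0.0357)⁴/32 = 1.595×10^-7 m⁴.
T_max = τ_allow·J/r = 1.31×10^8 × 1.595×10^-7 / 0.0179 = 1170 N·m.
ω = 2π·25.4 = 159.6 rad/s, so P_max = T_max·ω = 1.868×10^5 W.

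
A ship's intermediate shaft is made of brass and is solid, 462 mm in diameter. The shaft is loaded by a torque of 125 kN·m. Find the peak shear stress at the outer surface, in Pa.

J = πd⁴/32 = π(0.462)⁴/32 = 4.473×10^-3 m⁴.
τ_max = T·r/J = 125000 × 0.231 / 4.473×10^-3 = 6.456×10^6 Pa.

6.46e6 Pa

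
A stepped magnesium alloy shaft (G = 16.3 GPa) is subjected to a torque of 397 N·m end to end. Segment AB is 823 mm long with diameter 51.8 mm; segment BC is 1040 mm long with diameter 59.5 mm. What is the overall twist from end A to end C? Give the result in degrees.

J_AB = π(0.0518)⁴/32 = 7.07×10^-7 m⁴; J_BC = π(0.0595)⁴/32 = 1.23×10^-6 m⁴.
θ = (T/G)·Σ L_i/J_i = (397.0/16.3×10⁹)·(0.823/7.07×10^-7 + 1.04/1.23×10^-6) = 0.04894 rad.

2.80°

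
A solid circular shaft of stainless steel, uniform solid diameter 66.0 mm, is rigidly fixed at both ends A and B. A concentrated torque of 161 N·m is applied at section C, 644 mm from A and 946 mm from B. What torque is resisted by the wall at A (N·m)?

With uniform GJ and both ends fixed, compatibility θ_AC = θ_CB gives T_A·a = T_B·b, together with T_A + T_B = T₀.
T_A = T₀·b/(a+b) = 161.0·946/1590 = 95.79 N·m; T_B = 65.21 N·m.

95.8 N·m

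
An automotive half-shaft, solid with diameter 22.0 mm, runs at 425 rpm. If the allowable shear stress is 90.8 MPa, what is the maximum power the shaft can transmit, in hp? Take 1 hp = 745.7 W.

J = πd⁴/32 = π(0.0220)⁴/32 = 2.300×10^-8 m⁴.
T_max = τ_allow·J/r = 9.08×10^7 × 2.300×10^-8 / 0.0110 = 189.8 N·m.
ω = 2π·425/60 = 44.51 rad/s, so P_max = T_max·ω = 8449 W.

11.3 hp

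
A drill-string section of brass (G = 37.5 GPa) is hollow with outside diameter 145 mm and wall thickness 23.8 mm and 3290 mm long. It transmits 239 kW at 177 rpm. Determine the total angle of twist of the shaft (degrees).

ω = 2π·177/60 = 18.54 rad/s, so T = P/ω = 239×10³ / 18.54 = 12890 N·m.
J = π(d_o⁴ − d_i⁴)/32 = π(0.145⁴ − 0.0974⁴)/32 = 3.456×10^-5 m⁴.
θ = T·L/(G·J) = 12890 × 3.29 / (37.5×10⁹ × 3.456×10^-5) = 0.03273 rad.

1.88°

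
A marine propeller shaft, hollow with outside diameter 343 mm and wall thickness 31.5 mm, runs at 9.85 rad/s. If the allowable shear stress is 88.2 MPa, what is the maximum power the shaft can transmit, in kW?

3830 kW

J = π(d_o⁴ − d_i⁴)/32 = π(0.343⁴ − 0.280⁴)/32 = 7.554×10^-4 m⁴.
T_max = τ_allow·J/r = 8.82×10^7 × 7.554×10^-4 / 0.172 = 388500 N·m.
ω = 9.85 rad/s, so P_max = T_max·ω = 3.827×10^6 W.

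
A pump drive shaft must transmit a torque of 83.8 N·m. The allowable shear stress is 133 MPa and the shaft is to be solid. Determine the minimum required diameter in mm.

For a solid shaft τ_max = 16T/(πd³), so d = (16T/(π τ_allow))^(1/3) = (16·83.80/(π·1.33×10^8))^(1/3) = 0.01475 m.

14.7 mm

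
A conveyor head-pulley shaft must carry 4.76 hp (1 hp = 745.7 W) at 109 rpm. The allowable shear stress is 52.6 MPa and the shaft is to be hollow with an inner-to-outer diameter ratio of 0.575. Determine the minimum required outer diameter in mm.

32.3 mm

ω = 2π·109/60 = 11.41 rad/s, so T = P/ω = 4.76×745.7 / 11.41 = 311.0 N·m.
For a hollow shaft with d_i/d_o = 0.575: τ_max = 16T/(π d_o³ (1−k⁴)), so d_o = [16T/(π τ_allow (1−k⁴))]^(1/3) = [16·311.0/(π·5.26×10^7·0.8907)]^(1/3) = 0.03233 m.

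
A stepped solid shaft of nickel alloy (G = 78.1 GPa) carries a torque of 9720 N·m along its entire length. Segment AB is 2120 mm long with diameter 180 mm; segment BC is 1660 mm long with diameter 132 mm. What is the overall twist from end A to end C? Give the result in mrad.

J_AB = π(0.180)⁴/32 = 1.03×10^-4 m⁴; J_BC = π(0.132)⁴/32 = 2.98×10^-5 m⁴.
θ = (T/G)·Σ L_i/J_i = (9720/78.1×10⁹)·(2.12/1.03×10^-4 + 1.66/2.98×10^-5) = 9.492×10^-3 rad.

9.49 mrad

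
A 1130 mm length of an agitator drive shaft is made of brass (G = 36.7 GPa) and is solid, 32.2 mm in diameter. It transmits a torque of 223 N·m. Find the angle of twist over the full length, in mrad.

65.1 mrad

J = πd⁴/32 = π(0.0322)⁴/32 = 1.055×10^-7 m⁴.
θ = T·L/(G·J) = 223.0 × 1.13 / (36.7×10⁹ × 1.055×10^-7) = 0.06506 rad.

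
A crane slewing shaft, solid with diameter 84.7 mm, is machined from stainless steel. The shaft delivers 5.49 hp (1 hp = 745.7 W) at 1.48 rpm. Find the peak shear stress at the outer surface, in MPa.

221 MPa

ω = 2π·1.48/60 = 0.1550 rad/s, so T = P/ω = 5.49×745.7 / 0.1550 = 26410 N·m.
J = πd⁴/32 = π(0.0847)⁴/32 = 5.053×10^-6 m⁴.
τ_max = T·r/J = 26410 × 0.0423 / 5.053×10^-6 = 2.214×10^8 Pa.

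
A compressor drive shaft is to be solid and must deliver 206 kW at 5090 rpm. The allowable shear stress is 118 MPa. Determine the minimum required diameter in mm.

25.6 mm

ω = 2π·5090/60 = 533.0 rad/s, so T = P/ω = 206×10³ / 533.0 = 386.5 N·m.
For a solid shaft τ_max = 16T/(πd³), so d = (16T/(π τ_allow))^(1/3) = (16·386.5/(π·1.18×10^8))^(1/3) = 0.02555 m.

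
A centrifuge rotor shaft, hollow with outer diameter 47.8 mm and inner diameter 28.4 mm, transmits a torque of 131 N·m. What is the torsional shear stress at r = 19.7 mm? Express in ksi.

0.834 ksi

J = π(d_o⁴ − d_i⁴)/32 = π(0.0478⁴ − 0.0284⁴)/32 = 4.487×10^-7 m⁴.
Shear stress varies linearly with radius: τ = T·r/J = 131.0 × 0.0197 / 4.487×10^-7 = 5.752×10^6 Pa.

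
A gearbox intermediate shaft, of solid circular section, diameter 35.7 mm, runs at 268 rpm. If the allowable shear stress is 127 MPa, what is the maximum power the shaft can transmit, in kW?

J = πd⁴/32 = π(0.0357)⁴/32 = 1.595×10^-7 m⁴.
T_max = τ_allow·J/r = 1.27×10^8 × 1.595×10^-7 / 0.0179 = 1135 N·m.
ω = 2π·268/60 = 28.06 rad/s, so P_max = T_max·ω = 3.184×10^4 W.

31.8 kW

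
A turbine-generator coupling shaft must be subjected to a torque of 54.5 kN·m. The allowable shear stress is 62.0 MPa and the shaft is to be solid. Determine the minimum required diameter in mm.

For a solid shaft τ_max = 16T/(πd³), so d = (16T/(π τ_allow))^(1/3) = (16·54500/(π·6.20×10^7))^(1/3) = 0.1648 m.

165 mm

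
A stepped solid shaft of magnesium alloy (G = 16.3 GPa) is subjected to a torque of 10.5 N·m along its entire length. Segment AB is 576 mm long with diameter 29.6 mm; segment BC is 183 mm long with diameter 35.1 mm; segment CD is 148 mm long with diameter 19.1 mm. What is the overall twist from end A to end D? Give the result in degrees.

J_AB = π(0.0296)⁴/32 = 7.54×10^-8 m⁴; J_BC = π(0.0351)⁴/32 = 1.49×10^-7 m⁴; J_CD = π(0.0191)⁴/32 = 1.31×10^-8 m⁴.
θ = (T/G)·Σ L_i/J_i = (10.50/16.3×10⁹)·(0.576/7.54×10^-8 + 0.183/1.49×10^-7 + 0.148/1.31×10^-8) = 0.01301 rad.

0.745°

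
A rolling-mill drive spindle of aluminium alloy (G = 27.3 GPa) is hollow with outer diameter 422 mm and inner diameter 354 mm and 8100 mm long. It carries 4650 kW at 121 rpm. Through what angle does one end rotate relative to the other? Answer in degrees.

ω = 2π·121/60 = 12.67 rad/s, so T = P/ω = 4650×10³ / 12.67 = 367000 N·m.
J = π(d_o⁴ − d_i⁴)/32 = π(0.422⁴ − 0.354⁴)/32 = 1.572×10^-3 m⁴.
θ = T·L/(G·J) = 367000 × 8.10 / (27.3×10⁹ × 1.572×10^-3) = 0.06927 rad.

3.97°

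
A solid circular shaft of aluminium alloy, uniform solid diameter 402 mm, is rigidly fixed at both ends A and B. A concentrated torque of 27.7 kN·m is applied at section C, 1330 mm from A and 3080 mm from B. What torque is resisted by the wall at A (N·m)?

With uniform GJ and both ends fixed, compatibility θ_AC = θ_CB gives T_A·a = T_B·b, together with T_A + T_B = T₀.
T_A = T₀·b/(a+b) = 27700·3080/4410 = 19350 N·m; T_B = 8354 N·m.

19300 N·m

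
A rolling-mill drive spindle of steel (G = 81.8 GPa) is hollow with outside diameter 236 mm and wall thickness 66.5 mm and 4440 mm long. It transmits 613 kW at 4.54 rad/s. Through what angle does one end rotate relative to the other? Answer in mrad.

25.0 mrad

ω = 4.54 rad/s, so T = P/ω = 613×10³ / 4.540 = 135000 N·m.
J = π(d_o⁴ − d_i⁴)/32 = π(0.236⁴ − 0.103⁴)/32 = 2.935×10^-4 m⁴.
θ = T·L/(G·J) = 135000 × 4.44 / (81.8×10⁹ × 2.935×10^-4) = 0.02497 rad.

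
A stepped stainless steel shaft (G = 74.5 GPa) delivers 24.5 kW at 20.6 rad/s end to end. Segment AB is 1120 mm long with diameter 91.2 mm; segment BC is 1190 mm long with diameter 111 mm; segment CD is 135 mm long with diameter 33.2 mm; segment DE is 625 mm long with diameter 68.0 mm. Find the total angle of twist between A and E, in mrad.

26.7 mrad

ω = 20.6 rad/s, so T = P/ω = 24.5×10³ / 20.60 = 1189 N·m.
J_AB = π(0.0912)⁴/32 = 6.79×10^-6 m⁴; J_BC = π(0.111)⁴/32 = 1.49×10^-5 m⁴; J_CD = π(0.0332)⁴/32 = 1.19×10^-7 m⁴; J_DE = π(0.0680)⁴/32 = 2.10×10^-6 m⁴.
θ = (T/G)·Σ L_i/J_i = (1189/74.5×10⁹)·(1.12/6.79×10^-6 + 1.19/1.49×10^-5 + 0.135/1.19×10^-7 + 0.625/2.10×10^-6) = 0.02673 rad.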